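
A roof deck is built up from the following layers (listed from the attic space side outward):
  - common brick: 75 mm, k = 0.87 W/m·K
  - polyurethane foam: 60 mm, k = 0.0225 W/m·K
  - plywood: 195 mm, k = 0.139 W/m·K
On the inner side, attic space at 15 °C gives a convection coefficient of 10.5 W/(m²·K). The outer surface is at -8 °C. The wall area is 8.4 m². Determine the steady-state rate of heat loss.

Treating each layer as a thermal resistance in series:
R_inner film = 1/(h_i·A) = 1/(10.5×8.4) = 0.01134 K/W
R_common brick = L/(kA) = 0.075/(0.87×8.4) = 0.01026 K/W
R_polyurethane foam = L/(kA) = 0.06/(0.0225×8.4) = 0.3175 K/W
R_plywood = L/(kA) = 0.195/(0.139×8.4) = 0.167 K/W
R_total = 0.5061 K/W
Q = ΔT / R_total = 23 / 0.5061

Q ≈ 45.4 W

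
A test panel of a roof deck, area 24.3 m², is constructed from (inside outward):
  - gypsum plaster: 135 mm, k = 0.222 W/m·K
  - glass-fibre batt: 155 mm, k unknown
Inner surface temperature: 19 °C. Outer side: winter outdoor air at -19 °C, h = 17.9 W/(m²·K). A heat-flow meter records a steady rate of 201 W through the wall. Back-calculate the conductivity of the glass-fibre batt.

Model the wall as resistances in series:
R_gypsum plaster = L/(kA) = 0.135/(0.222×24.3) = 0.02503 K/W
R_outer film = 1/(h_o·A) = 1/(17.9×24.3) = 0.002299 K/W
Sum of known resistances R_other = 0.02732 K/W
Total R = ΔT/Q = 38/201 = 0.1891 K/W
R_glass-fibre batt = R_total − R_other = 0.1617 K/W
k = L/(R·A) = 0.155/(0.1617×24.3)

k ≈ 0.0394 W/(m·K)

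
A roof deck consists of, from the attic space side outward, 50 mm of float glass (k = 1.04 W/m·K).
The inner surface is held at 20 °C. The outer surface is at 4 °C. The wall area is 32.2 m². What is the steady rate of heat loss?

Q ≈ 10700 W

Treating each layer as a thermal resistance in series:
R_float glass = L/(kA) = 0.05/(1.04×32.2) = 0.001493 K/W
R_total = 0.001493 K/W
Q = ΔT / R_total = 16 / 0.001493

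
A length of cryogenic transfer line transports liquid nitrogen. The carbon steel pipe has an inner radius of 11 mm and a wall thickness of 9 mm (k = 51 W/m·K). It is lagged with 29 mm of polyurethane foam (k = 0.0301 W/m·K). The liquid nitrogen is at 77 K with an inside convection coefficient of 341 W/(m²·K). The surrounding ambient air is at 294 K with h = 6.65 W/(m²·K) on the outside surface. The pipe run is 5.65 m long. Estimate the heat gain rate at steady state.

Cylindrical conduction, so R = ln(r₂/r₁)/(2πkL) per layer, in series:
R_inner film = 1/(h_i·2πr₁L) = 1/(341×2π×0.011×5.65) = 0.00751 K/W
R_carbon steel pipe wall = ln(20/11)/(2π×51×5.65) = 3.302×10^-4 K/W
R_polyurethane foam = ln(49/20)/(2π×0.0301×5.65) = 0.8386 K/W
R_outer film = 1/(h_o·2πr_oL) = 1/(6.65×2π×0.049×5.65) = 0.08645 K/W
R_total = 0.9329 K/W
Q = ΔT/R_total = 217/0.9329

Q ≈ 233 W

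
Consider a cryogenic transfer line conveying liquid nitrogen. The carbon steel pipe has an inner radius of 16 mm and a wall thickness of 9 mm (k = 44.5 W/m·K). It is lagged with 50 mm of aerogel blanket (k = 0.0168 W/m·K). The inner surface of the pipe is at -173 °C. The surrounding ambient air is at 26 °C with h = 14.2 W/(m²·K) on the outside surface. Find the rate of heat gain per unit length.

q′ ≈ 18.8 W/m

Cylindrical conduction, so R = ln(r₂/r₁)/(2πkL) per layer, in series:
R_carbon steel pipe wall = ln(25/16)/(2π×44.5×1) = 0.001596 K/W
R_aerogel blanket = ln(75/25)/(2π×0.0168×1) = 10.41 K/W
R_outer film = 1/(h_o·2πr_oL) = 1/(14.2×2π×0.075×1) = 0.1494 K/W
R_total = 10.56 K/W
Q = ΔT/R_total = 199/10.56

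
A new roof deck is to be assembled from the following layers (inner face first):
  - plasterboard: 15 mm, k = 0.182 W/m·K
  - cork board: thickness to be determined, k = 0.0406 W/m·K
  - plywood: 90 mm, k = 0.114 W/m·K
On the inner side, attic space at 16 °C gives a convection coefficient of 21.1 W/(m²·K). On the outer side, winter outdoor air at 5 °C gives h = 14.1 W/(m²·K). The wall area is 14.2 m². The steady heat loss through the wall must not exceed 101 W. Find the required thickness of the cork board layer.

Series thermal resistances:
R_inner film = 1/(h_i·A) = 1/(21.1×14.2) = 0.003338 K/W
R_plasterboard = L/(kA) = 0.015/(0.182×14.2) = 0.005804 K/W
R_plywood = L/(kA) = 0.09/(0.114×14.2) = 0.0556 K/W
R_outer film = 1/(h_o·A) = 1/(14.1×14.2) = 0.004995 K/W
Sum of the known resistances R_other = 0.06973 K/W
Required total resistance R_tot = ΔT/Q_allow = 11/101 = 0.1089 K/W
R_cork board = R_tot − R_other = 0.03918 K/W
L = R·k·A = 0.03918×0.0406×14.2

L ≈ 22.6 mm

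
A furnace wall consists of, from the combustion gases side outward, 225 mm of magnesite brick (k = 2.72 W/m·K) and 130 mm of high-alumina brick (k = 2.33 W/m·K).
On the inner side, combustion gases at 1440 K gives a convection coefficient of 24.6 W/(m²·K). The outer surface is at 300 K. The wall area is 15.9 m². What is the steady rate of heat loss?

Q ≈ 101000 W

Series thermal resistances:
R_inner film = 1/(h_i·A) = 1/(24.6×15.9) = 0.002557 K/W
R_magnesite brick = L/(kA) = 0.225/(2.72×15.9) = 0.005203 K/W
R_high-alumina brick = L/(kA) = 0.13/(2.33×15.9) = 0.003509 K/W
R_total = 0.01127 K/W
Q = ΔT / R_total = 1140 / 0.01127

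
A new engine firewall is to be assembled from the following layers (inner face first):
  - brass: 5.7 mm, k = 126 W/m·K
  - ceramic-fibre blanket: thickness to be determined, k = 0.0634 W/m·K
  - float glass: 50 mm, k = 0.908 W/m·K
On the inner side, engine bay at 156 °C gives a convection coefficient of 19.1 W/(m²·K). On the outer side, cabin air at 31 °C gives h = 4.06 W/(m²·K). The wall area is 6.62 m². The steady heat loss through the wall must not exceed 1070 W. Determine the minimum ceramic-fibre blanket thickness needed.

L ≈ 26.6 mm

Model the wall as resistances in series:
R_inner film = 1/(h_i·A) = 1/(19.1×6.62) = 0.007909 K/W
R_brass = L/(kA) = 0.0057/(126×6.62) = 6.834×10^-6 K/W
R_float glass = L/(kA) = 0.05/(0.908×6.62) = 0.008318 K/W
R_outer film = 1/(h_o·A) = 1/(4.06×6.62) = 0.03721 K/W
Sum of the known resistances R_other = 0.05344 K/W
Required total resistance R_tot = ΔT/Q_allow = 125/1070 = 0.1168 K/W
R_ceramic-fibre blanket = R_tot − R_other = 0.06338 K/W
L = R·k·A = 0.06338×0.0634×6.62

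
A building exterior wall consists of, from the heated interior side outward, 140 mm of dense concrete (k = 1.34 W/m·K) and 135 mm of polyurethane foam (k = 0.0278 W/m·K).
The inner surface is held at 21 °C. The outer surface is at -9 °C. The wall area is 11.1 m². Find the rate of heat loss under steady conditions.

Using the resistance-network approach (series):
R_dense concrete = L/(kA) = 0.14/(1.34×11.1) = 0.009412 K/W
R_polyurethane foam = L/(kA) = 0.135/(0.0278×11.1) = 0.4375 K/W
R_total = 0.4469 K/W
Q = ΔT / R_total = 30 / 0.4469

Q ≈ 67.1 W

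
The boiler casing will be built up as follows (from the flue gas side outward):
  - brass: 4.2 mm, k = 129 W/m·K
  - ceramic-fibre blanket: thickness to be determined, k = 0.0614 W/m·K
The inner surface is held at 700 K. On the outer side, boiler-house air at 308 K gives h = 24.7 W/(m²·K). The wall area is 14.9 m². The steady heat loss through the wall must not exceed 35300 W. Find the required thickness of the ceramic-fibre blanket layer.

Using the resistance-network approach (series):
R_brass = L/(kA) = 0.0042/(129×14.9) = 2.185×10^-6 K/W
R_outer film = 1/(h_o·A) = 1/(24.7×14.9) = 0.002717 K/W
Sum of the known resistances R_other = 0.002719 K/W
Required total resistance R_tot = ΔT/Q_allow = 392/35300 = 0.0111 K/W
R_ceramic-fibre blanket = R_tot − R_other = 0.008385 K/W
L = R·k·A = 0.008385×0.0614×14.9

L ≈ 7.67 mm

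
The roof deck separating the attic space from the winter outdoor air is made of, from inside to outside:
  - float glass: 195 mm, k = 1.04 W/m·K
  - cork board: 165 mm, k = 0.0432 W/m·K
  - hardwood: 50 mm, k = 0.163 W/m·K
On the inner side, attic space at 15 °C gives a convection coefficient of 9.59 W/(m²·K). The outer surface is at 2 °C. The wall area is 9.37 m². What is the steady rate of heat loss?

Q ≈ 27.6 W

Treating each layer as a thermal resistance in series:
R_inner film = 1/(h_i·A) = 1/(9.59×9.37) = 0.01113 K/W
R_float glass = L/(kA) = 0.195/(1.04×9.37) = 0.02001 K/W
R_cork board = L/(kA) = 0.165/(0.0432×9.37) = 0.4076 K/W
R_hardwood = L/(kA) = 0.05/(0.163×9.37) = 0.03274 K/W
R_total = 0.4715 K/W
Q = ΔT / R_total = 13 / 0.4715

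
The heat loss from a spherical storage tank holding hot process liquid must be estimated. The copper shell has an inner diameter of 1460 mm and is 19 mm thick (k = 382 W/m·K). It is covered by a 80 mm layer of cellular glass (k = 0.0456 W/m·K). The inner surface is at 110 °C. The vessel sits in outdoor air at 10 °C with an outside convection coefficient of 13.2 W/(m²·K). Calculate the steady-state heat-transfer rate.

Q ≈ 428 W

Spherical conduction: R = (1/r_in − 1/r_out)/(4πk) per layer; series-sum.
R_copper shell = (1/0.73 − 1/0.749)/(4π×382) = 7.239×10^-6 K/W
R_cellular glass = (1/0.749 − 1/0.829)/(4π×0.0456) = 0.2248 K/W
R_outer film = 1/(h·4πr_o²) = 1/(13.2×4π×0.829²) = 0.008772 K/W
R_total = 0.2336 K/W
Q = ΔT/R_total = 100/0.2336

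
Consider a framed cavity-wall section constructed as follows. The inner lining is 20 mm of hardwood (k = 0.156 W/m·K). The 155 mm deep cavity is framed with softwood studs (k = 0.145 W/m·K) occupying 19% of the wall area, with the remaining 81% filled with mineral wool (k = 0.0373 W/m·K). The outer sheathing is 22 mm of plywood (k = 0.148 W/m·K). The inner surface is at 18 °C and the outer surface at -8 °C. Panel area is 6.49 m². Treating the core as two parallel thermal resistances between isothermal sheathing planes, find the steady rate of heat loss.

Q ≈ 57 W

Sheathing layers in series; stud and cavity paths in parallel between them.
R_inner = 0.02/(0.156×6.49) = 0.01975 K/W
R_stud  = 0.155/(0.145×0.19×6.49) = 0.8669 K/W
R_cav   = 0.155/(0.0373×0.81×6.49) = 0.7905 K/W
1/R_core = 1/R_stud + 1/R_cav → R_core = 0.4135 K/W
R_outer = 0.022/(0.148×6.49) = 0.0229 K/W
R_total = 0.4561 K/W
Q = ΔT/R_total = 26/0.4561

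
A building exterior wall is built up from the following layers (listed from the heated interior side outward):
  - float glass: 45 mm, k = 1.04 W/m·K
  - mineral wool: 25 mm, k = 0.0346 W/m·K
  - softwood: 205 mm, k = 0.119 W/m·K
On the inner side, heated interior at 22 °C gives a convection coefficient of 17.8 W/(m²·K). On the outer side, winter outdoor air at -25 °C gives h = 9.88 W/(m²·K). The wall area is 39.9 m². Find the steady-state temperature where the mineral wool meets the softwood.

T ≈ 7.4 °C

Treating each layer as a thermal resistance in series:
R_inner film = 1/(h_i·A) = 1/(17.8×39.9) = 0.001408 K/W
R_float glass = L/(kA) = 0.045/(1.04×39.9) = 0.001084 K/W
R_mineral wool = L/(kA) = 0.025/(0.0346×39.9) = 0.01811 K/W
R_softwood = L/(kA) = 0.205/(0.119×39.9) = 0.04318 K/W
R_outer film = 1/(h_o·A) = 1/(9.88×39.9) = 0.002537 K/W
R_total = 0.06631 K/W;  Q = ΔT/R_total = 47/0.06631 = 708.8 W
T_interface = T_inner − Q·ΣR(inner→interface) = 22 − 709×0.0206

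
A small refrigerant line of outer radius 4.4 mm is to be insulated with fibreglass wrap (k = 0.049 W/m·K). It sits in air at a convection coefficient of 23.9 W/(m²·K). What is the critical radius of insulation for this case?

r_cr ≈ 2.05 mm

For a cylinder r_cr = k/h = 0.049/23.9
r_cr = 2.05 mm; since the bare radius (4.4 mm) is above r_cr, any added insulation will reduce heat loss.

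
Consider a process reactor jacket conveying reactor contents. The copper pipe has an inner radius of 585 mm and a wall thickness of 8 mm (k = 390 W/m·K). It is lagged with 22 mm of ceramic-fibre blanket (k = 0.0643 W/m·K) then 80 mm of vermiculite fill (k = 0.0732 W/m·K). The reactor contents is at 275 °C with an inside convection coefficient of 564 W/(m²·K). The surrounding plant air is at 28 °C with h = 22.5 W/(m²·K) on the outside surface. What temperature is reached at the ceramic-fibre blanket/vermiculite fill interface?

Radial resistances (cylindrical: R_cond = ln(r_o/r_i)/(2πkL), R_conv = 1/(h·2πrL)):
R_inner film = 1/(h_i·2πr₁L) = 1/(564×2π×0.585×1) = 4.824×10^-4 K/W
R_copper pipe wall = ln(593/585)/(2π×390×1) = 5.543×10^-6 K/W
R_ceramic-fibre blanket = ln(615/593)/(2π×0.0643×1) = 0.09017 K/W
R_vermiculite fill = ln(695/615)/(2π×0.0732×1) = 0.2659 K/W
R_outer film = 1/(h_o·2πr_oL) = 1/(22.5×2π×0.695×1) = 0.01018 K/W
R_total = 0.3667 K/W
Q = ΔT/R_total = 247/0.3667
Q = 674 W/m
T_interface = T_inner − Q·ΣR(inner→interface) = 275 − 674×0.09065

T ≈ 214 °C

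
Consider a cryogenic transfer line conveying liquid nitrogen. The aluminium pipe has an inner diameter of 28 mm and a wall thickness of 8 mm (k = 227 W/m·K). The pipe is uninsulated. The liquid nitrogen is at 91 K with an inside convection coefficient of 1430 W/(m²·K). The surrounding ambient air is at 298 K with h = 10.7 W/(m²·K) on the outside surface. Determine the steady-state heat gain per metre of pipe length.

Radial resistances (cylindrical: R_cond = ln(r_o/r_i)/(2πkL), R_conv = 1/(h·2πrL)):
R_inner film = 1/(h_i·2πr₁L) = 1/(1430×2π×0.014×1) = 0.00795 K/W
R_aluminium pipe wall = ln(22/14)/(2π×227×1) = 3.169×10^-4 K/W
R_outer film = 1/(h_o·2πr_oL) = 1/(10.7×2π×0.022×1) = 0.6761 K/W
R_total = 0.6844 K/W
Q = ΔT/R_total = 207/0.6844

q′ ≈ 302 W/m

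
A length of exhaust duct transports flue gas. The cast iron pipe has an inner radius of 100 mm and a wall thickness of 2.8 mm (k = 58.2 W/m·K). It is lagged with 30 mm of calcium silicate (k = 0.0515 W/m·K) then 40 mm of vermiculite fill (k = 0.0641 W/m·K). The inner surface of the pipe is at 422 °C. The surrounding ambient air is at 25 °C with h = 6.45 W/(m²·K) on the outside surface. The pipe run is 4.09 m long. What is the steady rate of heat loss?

Radial resistances (cylindrical: R_cond = ln(r_o/r_i)/(2πkL), R_conv = 1/(h·2πrL)):
R_cast iron pipe wall = ln(102.8/100)/(2π×58.2×4.09) = 1.846×10^-5 K/W
R_calcium silicate = ln(132.8/102.8)/(2π×0.0515×4.09) = 0.1935 K/W
R_vermiculite fill = ln(172.8/132.8)/(2π×0.0641×4.09) = 0.1598 K/W
R_outer film = 1/(h_o·2πr_oL) = 1/(6.45×2π×0.1728×4.09) = 0.03491 K/W
R_total = 0.3882 K/W
Q = ΔT/R_total = 397/0.3882

Q ≈ 1020 W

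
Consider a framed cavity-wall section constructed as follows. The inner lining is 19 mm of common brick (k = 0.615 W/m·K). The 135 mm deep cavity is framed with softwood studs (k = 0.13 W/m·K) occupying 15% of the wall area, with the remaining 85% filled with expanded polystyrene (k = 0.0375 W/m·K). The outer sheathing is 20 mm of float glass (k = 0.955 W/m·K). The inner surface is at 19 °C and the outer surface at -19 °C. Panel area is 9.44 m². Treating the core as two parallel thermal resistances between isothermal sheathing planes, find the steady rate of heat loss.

Q ≈ 134 W

Sheathing layers in series; stud and cavity paths in parallel between them.
R_inner = 0.019/(0.615×9.44) = 0.003273 K/W
R_stud  = 0.135/(0.13×0.15×9.44) = 0.7334 K/W
R_cav   = 0.135/(0.0375×0.85×9.44) = 0.4487 K/W
1/R_core = 1/R_stud + 1/R_cav → R_core = 0.2784 K/W
R_outer = 0.02/(0.955×9.44) = 0.002218 K/W
R_total = 0.2839 K/W
Q = ΔT/R_total = 38/0.2839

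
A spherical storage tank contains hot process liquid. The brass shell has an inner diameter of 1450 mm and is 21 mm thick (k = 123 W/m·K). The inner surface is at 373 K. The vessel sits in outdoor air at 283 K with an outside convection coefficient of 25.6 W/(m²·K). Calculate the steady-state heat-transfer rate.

Each spherical layer contributes R = (1/r_i − 1/r_o)/(4πk):
R_brass shell = (1/0.725 − 1/0.746)/(4π×123) = 2.512×10^-5 K/W
R_outer film = 1/(h·4πr_o²) = 1/(25.6×4π×0.746²) = 0.005586 K/W
R_total = 0.005611 K/W
Q = ΔT/R_total = 90/0.005611

Q ≈ 16000 W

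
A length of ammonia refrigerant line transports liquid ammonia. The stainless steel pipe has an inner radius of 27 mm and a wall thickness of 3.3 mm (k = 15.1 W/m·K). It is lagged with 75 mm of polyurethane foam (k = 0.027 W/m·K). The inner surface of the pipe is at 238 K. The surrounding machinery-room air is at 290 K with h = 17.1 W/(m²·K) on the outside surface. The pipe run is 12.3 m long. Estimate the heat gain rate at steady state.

Q ≈ 86.1 W

Treating each annulus and film as a series resistance:
R_stainless steel pipe wall = ln(30.3/27)/(2π×15.1×12.3) = 9.881×10^-5 K/W
R_polyurethane foam = ln(105.3/30.3)/(2π×0.027×12.3) = 0.597 K/W
R_outer film = 1/(h_o·2πr_oL) = 1/(17.1×2π×0.1053×12.3) = 0.007186 K/W
R_total = 0.6043 K/W
Q = ΔT/R_total = 52/0.6043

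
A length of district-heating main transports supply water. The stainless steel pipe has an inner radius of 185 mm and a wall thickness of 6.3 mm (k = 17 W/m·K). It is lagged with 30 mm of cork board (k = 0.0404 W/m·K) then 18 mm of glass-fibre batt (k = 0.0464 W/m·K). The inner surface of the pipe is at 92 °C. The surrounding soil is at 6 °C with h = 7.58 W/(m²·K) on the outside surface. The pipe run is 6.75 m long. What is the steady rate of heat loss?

Radial resistances (cylindrical: R_cond = ln(r_o/r_i)/(2πkL), R_conv = 1/(h·2πrL)):
R_stainless steel pipe wall = ln(191.3/185)/(2π×17×6.75) = 4.645×10^-5 K/W
R_cork board = ln(221.3/191.3)/(2π×0.0404×6.75) = 0.08502 K/W
R_glass-fibre batt = ln(239.3/221.3)/(2π×0.0464×6.75) = 0.03974 K/W
R_outer film = 1/(h_o·2πr_oL) = 1/(7.58×2π×0.2393×6.75) = 0.013 K/W
R_total = 0.1378 K/W
Q = ΔT/R_total = 86/0.1378

Q ≈ 624 W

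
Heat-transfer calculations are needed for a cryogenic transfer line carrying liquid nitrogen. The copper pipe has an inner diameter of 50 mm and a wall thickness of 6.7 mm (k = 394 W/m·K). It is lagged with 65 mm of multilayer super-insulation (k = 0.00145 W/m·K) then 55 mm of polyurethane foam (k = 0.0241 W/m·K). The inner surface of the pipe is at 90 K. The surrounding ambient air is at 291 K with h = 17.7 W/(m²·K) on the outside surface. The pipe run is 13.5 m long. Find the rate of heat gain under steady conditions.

Cylindrical conduction, so R = ln(r₂/r₁)/(2πkL) per layer, in series:
R_copper pipe wall = ln(31.7/25)/(2π×394×13.5) = 7.105×10^-6 K/W
R_multilayer super-insulation = ln(96.7/31.7)/(2π×0.00145×13.5) = 9.068 K/W
R_polyurethane foam = ln(151.7/96.7)/(2π×0.0241×13.5) = 0.2203 K/W
R_outer film = 1/(h_o·2πr_oL) = 1/(17.7×2π×0.1517×13.5) = 0.004391 K/W
R_total = 9.293 K/W
Q = ΔT/R_total = 201/9.293

Q ≈ 21.6 W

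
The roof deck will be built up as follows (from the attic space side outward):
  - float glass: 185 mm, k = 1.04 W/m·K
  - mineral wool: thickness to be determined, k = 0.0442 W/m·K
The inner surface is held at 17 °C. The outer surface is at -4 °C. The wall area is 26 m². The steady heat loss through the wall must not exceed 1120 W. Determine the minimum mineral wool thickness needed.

L ≈ 13.7 mm

Using the resistance-network approach (series):
R_float glass = L/(kA) = 0.185/(1.04×26) = 0.006842 K/W
Sum of the known resistances R_other = 0.006842 K/W
Required total resistance R_tot = ΔT/Q_allow = 21/1120 = 0.01875 K/W
R_mineral wool = R_tot − R_other = 0.01191 K/W
L = R·k·A = 0.01191×0.0442×26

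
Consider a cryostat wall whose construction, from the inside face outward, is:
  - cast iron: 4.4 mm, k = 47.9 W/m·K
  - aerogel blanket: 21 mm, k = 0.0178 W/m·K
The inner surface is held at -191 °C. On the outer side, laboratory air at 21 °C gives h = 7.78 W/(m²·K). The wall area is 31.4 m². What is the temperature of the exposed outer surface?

T ≈ 0.174 °C

Thermal resistances in series:
R_cast iron = L/(kA) = 0.0044/(47.9×31.4) = 2.925×10^-6 K/W
R_aerogel blanket = L/(kA) = 0.021/(0.0178×31.4) = 0.03757 K/W
R_outer film = 1/(h_o·A) = 1/(7.78×31.4) = 0.004093 K/W
R_total = 0.04167 K/W;  Q = ΔT/R_total = 212/0.04167 = 5088 W
T_interface = T_inner + Q·ΣR(inner→interface) = -191 + 5090×0.03758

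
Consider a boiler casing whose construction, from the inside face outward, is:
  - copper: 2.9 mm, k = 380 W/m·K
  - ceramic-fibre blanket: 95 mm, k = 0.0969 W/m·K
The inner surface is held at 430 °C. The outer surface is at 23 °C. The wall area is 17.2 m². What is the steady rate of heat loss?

Q ≈ 7140 W

Model the wall as resistances in series:
R_copper = L/(kA) = 0.0029/(380×17.2) = 4.437×10^-7 K/W
R_ceramic-fibre blanket = L/(kA) = 0.095/(0.0969×17.2) = 0.057 K/W
R_total = 0.057 K/W
Q = ΔT / R_total = 407 / 0.057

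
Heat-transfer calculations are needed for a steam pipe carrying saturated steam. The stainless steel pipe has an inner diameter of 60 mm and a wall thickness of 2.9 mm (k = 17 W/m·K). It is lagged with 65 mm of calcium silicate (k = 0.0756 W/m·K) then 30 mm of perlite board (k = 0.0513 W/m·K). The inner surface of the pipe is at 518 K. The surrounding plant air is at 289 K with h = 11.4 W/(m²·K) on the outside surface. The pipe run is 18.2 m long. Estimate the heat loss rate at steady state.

Radial resistances (cylindrical: R_cond = ln(r_o/r_i)/(2πkL), R_conv = 1/(h·2πrL)):
R_stainless steel pipe wall = ln(32.9/30)/(2π×17×18.2) = 4.747×10^-5 K/W
R_calcium silicate = ln(97.9/32.9)/(2π×0.0756×18.2) = 0.1261 K/W
R_perlite board = ln(127.9/97.9)/(2π×0.0513×18.2) = 0.04557 K/W
R_outer film = 1/(h_o·2πr_oL) = 1/(11.4×2π×0.1279×18.2) = 0.005998 K/W
R_total = 0.1777 K/W
Q = ΔT/R_total = 229/0.1777

Q ≈ 1290 W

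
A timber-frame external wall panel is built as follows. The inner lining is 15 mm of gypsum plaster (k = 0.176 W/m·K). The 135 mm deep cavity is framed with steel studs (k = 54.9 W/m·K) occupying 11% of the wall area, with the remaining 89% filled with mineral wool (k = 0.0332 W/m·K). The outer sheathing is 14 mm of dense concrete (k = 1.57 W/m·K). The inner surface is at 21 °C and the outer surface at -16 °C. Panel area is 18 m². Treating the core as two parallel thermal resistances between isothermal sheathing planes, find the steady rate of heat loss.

Q ≈ 5720 W

Sheathing layers in series; stud and cavity paths in parallel between them.
R_inner = 0.015/(0.176×18) = 0.004735 K/W
R_stud  = 0.135/(54.9×0.11×18) = 0.001242 K/W
R_cav   = 0.135/(0.0332×0.89×18) = 0.2538 K/W
1/R_core = 1/R_stud + 1/R_cav → R_core = 0.001236 K/W
R_outer = 0.014/(1.57×18) = 4.954×10^-4 K/W
R_total = 0.006466 K/W
Q = ΔT/R_total = 37/0.006466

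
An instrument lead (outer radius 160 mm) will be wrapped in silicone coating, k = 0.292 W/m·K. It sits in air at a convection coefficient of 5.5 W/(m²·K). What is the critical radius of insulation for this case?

r_cr ≈ 53.1 mm

For a cylinder r_cr = k/h = 0.292/5.5
r_cr = 53.1 mm; since the bare radius (160 mm) is above r_cr, any added insulation will reduce heat loss.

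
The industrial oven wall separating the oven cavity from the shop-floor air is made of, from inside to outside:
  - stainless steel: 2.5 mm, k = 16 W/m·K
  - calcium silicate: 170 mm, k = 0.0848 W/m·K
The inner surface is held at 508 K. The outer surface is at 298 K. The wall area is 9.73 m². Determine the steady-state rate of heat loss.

Q ≈ 1020 W

Using the resistance-network approach (series):
R_stainless steel = L/(kA) = 0.0025/(16×9.73) = 1.606×10^-5 K/W
R_calcium silicate = L/(kA) = 0.17/(0.0848×9.73) = 0.206 K/W
R_total = 0.2061 K/W
Q = ΔT / R_total = 210 / 0.2061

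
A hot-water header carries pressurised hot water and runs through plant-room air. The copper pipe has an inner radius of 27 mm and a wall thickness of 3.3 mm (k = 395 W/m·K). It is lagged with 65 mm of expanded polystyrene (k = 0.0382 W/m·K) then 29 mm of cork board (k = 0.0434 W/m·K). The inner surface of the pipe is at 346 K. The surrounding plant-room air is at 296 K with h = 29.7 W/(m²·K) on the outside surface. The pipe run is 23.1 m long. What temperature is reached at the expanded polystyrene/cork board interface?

Per-layer cylindrical resistances, series-summed:
R_copper pipe wall = ln(30.3/27)/(2π×395×23.1) = 2.011×10^-6 K/W
R_expanded polystyrene = ln(95.3/30.3)/(2π×0.0382×23.1) = 0.2067 K/W
R_cork board = ln(124.3/95.3)/(2π×0.0434×23.1) = 0.04218 K/W
R_outer film = 1/(h_o·2πr_oL) = 1/(29.7×2π×0.1243×23.1) = 0.001866 K/W
R_total = 0.2507 K/W
Q = ΔT/R_total = 50/0.2507
Q = 199 W
T_interface = T_inner − Q·ΣR(inner→interface) = 346 − 199×0.2067

T ≈ 305 K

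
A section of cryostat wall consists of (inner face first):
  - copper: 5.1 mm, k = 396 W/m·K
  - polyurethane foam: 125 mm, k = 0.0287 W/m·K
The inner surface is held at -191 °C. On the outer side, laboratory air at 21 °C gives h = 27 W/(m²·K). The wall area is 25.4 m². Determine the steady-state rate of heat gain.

Q ≈ 1230 W

Treating each layer as a thermal resistance in series:
R_copper = L/(kA) = 0.0051/(396×25.4) = 5.07×10^-7 K/W
R_polyurethane foam = L/(kA) = 0.125/(0.0287×25.4) = 0.1715 K/W
R_outer film = 1/(h_o·A) = 1/(27×25.4) = 0.001458 K/W
R_total = 0.1729 K/W
Q = ΔT / R_total = 212 / 0.1729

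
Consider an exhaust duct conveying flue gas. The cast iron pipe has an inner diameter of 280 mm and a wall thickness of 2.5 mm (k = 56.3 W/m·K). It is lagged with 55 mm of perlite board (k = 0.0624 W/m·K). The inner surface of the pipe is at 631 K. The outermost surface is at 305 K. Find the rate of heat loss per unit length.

q′ ≈ 392 W/m

Per-layer cylindrical resistances, series-summed:
R_cast iron pipe wall = ln(142.5/140)/(2π×56.3×1) = 5.004×10^-5 K/W
R_perlite board = ln(197.5/142.5)/(2π×0.0624×1) = 0.8325 K/W
R_total = 0.8325 K/W
Q = ΔT/R_total = 326/0.8325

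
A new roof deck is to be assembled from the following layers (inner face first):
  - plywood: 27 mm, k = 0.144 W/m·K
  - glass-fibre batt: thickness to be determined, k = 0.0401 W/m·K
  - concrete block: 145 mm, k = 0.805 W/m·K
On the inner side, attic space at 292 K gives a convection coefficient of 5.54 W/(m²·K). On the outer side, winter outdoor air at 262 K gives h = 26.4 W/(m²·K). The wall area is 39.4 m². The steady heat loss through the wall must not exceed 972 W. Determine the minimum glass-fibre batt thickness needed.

L ≈ 25.3 mm

Model the wall as resistances in series:
R_inner film = 1/(h_i·A) = 1/(5.54×39.4) = 0.004581 K/W
R_plywood = L/(kA) = 0.027/(0.144×39.4) = 0.004759 K/W
R_concrete block = L/(kA) = 0.145/(0.805×39.4) = 0.004572 K/W
R_outer film = 1/(h_o·A) = 1/(26.4×39.4) = 9.614×10^-4 K/W
Sum of the known resistances R_other = 0.01487 K/W
Required total resistance R_tot = ΔT/Q_allow = 30/972 = 0.03086 K/W
R_glass-fibre batt = R_tot − R_other = 0.01599 K/W
L = R·k·A = 0.01599×0.0401×39.4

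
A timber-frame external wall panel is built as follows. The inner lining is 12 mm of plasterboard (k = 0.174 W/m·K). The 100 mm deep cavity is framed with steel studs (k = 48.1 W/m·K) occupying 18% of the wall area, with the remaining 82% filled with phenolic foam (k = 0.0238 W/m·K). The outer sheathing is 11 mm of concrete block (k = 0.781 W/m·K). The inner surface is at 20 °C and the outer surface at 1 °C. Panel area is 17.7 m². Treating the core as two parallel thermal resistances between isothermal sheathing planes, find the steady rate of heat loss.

Q ≈ 3560 W

Sheathing layers in series; stud and cavity paths in parallel between them.
R_inner = 0.012/(0.174×17.7) = 0.003896 K/W
R_stud  = 0.1/(48.1×0.18×17.7) = 6.525×10^-4 K/W
R_cav   = 0.1/(0.0238×0.82×17.7) = 0.2895 K/W
1/R_core = 1/R_stud + 1/R_cav → R_core = 6.511×10^-4 K/W
R_outer = 0.011/(0.781×17.7) = 7.957×10^-4 K/W
R_total = 0.005343 K/W
Q = ΔT/R_total = 19/0.005343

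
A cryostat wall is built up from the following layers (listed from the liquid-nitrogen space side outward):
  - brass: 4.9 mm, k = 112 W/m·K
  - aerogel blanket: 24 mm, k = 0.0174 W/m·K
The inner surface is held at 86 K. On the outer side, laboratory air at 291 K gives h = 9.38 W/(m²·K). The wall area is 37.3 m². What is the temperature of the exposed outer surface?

Treating each layer as a thermal resistance in series:
R_brass = L/(kA) = 0.0049/(112×37.3) = 1.173×10^-6 K/W
R_aerogel blanket = L/(kA) = 0.024/(0.0174×37.3) = 0.03698 K/W
R_outer film = 1/(h_o·A) = 1/(9.38×37.3) = 0.002858 K/W
R_total = 0.03984 K/W;  Q = ΔT/R_total = 205/0.03984 = 5146 W
T_interface = T_inner + Q·ΣR(inner→interface) = 86 + 5150×0.03698

T ≈ 276 K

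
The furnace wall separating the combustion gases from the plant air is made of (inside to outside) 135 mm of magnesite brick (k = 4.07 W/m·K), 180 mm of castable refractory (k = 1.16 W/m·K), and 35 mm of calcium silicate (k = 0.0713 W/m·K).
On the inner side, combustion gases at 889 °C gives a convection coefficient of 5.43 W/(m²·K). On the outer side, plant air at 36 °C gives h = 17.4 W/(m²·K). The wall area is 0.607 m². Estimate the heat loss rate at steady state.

Using the resistance-network approach (series):
R_inner film = 1/(h_i·A) = 1/(5.43×0.607) = 0.3034 K/W
R_magnesite brick = L/(kA) = 0.135/(4.07×0.607) = 0.05465 K/W
R_castable refractory = L/(kA) = 0.18/(1.16×0.607) = 0.2556 K/W
R_calcium silicate = L/(kA) = 0.035/(0.0713×0.607) = 0.8087 K/W
R_outer film = 1/(h_o·A) = 1/(17.4×0.607) = 0.09468 K/W
R_total = 1.517 K/W
Q = ΔT / R_total = 853 / 1.517

Q ≈ 562 W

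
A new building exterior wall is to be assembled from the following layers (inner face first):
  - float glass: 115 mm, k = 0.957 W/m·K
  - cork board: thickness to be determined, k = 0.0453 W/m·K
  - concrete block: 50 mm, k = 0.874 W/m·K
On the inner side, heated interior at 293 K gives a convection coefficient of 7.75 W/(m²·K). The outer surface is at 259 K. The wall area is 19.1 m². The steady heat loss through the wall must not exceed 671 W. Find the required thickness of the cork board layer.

L ≈ 30 mm

Using the resistance-network approach (series):
R_inner film = 1/(h_i·A) = 1/(7.75×19.1) = 0.006756 K/W
R_float glass = L/(kA) = 0.115/(0.957×19.1) = 0.006291 K/W
R_concrete block = L/(kA) = 0.05/(0.874×19.1) = 0.002995 K/W
Sum of the known resistances R_other = 0.01604 K/W
Required total resistance R_tot = ΔT/Q_allow = 34/671 = 0.05067 K/W
R_cork board = R_tot − R_other = 0.03463 K/W
L = R·k·A = 0.03463×0.0453×19.1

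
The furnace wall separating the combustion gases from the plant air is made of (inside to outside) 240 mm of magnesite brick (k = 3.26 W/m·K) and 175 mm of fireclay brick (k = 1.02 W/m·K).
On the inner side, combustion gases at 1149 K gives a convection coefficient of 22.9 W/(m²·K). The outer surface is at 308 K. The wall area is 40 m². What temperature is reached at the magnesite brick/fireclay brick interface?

T ≈ 808 K

Thermal resistances in series:
R_inner film = 1/(h_i·A) = 1/(22.9×40) = 0.001092 K/W
R_magnesite brick = L/(kA) = 0.24/(3.26×40) = 0.00184 K/W
R_fireclay brick = L/(kA) = 0.175/(1.02×40) = 0.004289 K/W
R_total = 0.007221 K/W;  Q = ΔT/R_total = 841/0.007221 = 116500 W
T_interface = T_inner − Q·ΣR(inner→interface) = 1149 − 116000×0.002932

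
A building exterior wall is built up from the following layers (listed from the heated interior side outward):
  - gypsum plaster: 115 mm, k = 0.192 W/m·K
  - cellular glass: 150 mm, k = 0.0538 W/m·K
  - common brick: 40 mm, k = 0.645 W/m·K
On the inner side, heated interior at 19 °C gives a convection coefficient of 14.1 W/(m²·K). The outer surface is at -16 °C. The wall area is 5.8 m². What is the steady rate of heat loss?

Thermal resistances in series:
R_inner film = 1/(h_i·A) = 1/(14.1×5.8) = 0.01223 K/W
R_gypsum plaster = L/(kA) = 0.115/(0.192×5.8) = 0.1033 K/W
R_cellular glass = L/(kA) = 0.15/(0.0538×5.8) = 0.4807 K/W
R_common brick = L/(kA) = 0.04/(0.645×5.8) = 0.01069 K/W
R_total = 0.6069 K/W
Q = ΔT / R_total = 35 / 0.6069

Q ≈ 57.7 W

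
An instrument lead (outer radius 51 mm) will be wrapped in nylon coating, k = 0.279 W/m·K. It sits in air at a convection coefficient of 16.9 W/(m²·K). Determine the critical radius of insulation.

r_cr ≈ 16.5 mm

For a cylinder r_cr = k/h = 0.279/16.9
r_cr = 16.5 mm; since the bare radius (51 mm) is above r_cr, any added insulation will reduce heat loss.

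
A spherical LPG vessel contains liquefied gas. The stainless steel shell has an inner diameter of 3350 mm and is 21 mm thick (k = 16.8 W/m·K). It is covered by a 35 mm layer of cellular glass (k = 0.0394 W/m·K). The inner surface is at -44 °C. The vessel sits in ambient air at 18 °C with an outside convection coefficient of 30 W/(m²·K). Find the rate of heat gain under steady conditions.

For a spherical shell R = (1/r₁ − 1/r₂)/(4πk); film R = 1/(h·4πr²). In series:
R_stainless steel shell = (1/1.675 − 1/1.696)/(4π×16.8) = 3.502×10^-5 K/W
R_cellular glass = (1/1.696 − 1/1.731)/(4π×0.0394) = 0.02408 K/W
R_outer film = 1/(h·4πr_o²) = 1/(30×4π×1.731²) = 8.853×10^-4 K/W
R_total = 0.025 K/W
Q = ΔT/R_total = 62/0.025

Q ≈ 2480 W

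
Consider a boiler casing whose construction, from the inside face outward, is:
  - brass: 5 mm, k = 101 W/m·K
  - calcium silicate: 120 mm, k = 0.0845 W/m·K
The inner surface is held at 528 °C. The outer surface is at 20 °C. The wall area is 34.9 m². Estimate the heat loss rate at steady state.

Series thermal resistances:
R_brass = L/(kA) = 0.005/(101×34.9) = 1.418×10^-6 K/W
R_calcium silicate = L/(kA) = 0.12/(0.0845×34.9) = 0.04069 K/W
R_total = 0.04069 K/W
Q = ΔT / R_total = 508 / 0.04069

Q ≈ 12500 W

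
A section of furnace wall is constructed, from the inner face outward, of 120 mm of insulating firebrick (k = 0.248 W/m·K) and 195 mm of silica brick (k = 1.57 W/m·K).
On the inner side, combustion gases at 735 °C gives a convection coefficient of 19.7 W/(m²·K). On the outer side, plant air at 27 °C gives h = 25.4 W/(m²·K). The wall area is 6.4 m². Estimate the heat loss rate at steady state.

Model the wall as resistances in series:
R_inner film = 1/(h_i·A) = 1/(19.7×6.4) = 0.007931 K/W
R_insulating firebrick = L/(kA) = 0.12/(0.248×6.4) = 0.0756 K/W
R_silica brick = L/(kA) = 0.195/(1.57×6.4) = 0.01941 K/W
R_outer film = 1/(h_o·A) = 1/(25.4×6.4) = 0.006152 K/W
R_total = 0.1091 K/W
Q = ΔT / R_total = 708 / 0.1091

Q ≈ 6490 W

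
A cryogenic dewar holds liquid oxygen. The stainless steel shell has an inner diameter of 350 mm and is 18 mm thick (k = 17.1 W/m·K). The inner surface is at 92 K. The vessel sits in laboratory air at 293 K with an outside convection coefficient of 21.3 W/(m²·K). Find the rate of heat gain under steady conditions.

Each spherical layer contributes R = (1/r_i − 1/r_o)/(4πk):
R_stainless steel shell = (1/0.175 − 1/0.193)/(4π×17.1) = 0.00248 K/W
R_outer film = 1/(h·4πr_o²) = 1/(21.3×4π×0.193²) = 0.1003 K/W
R_total = 0.1028 K/W
Q = ΔT/R_total = 201/0.1028

Q ≈ 1960 W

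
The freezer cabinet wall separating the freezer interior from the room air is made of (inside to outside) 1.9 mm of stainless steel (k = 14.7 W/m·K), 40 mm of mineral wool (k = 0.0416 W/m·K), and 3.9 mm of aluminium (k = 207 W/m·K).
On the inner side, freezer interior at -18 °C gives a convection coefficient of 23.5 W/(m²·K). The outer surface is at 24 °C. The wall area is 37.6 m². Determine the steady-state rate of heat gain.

Q ≈ 1570 W

Thermal resistances in series:
R_inner film = 1/(h_i·A) = 1/(23.5×37.6) = 0.001132 K/W
R_stainless steel = L/(kA) = 0.0019/(14.7×37.6) = 3.438×10^-6 K/W
R_mineral wool = L/(kA) = 0.04/(0.0416×37.6) = 0.02557 K/W
R_aluminium = L/(kA) = 0.0039/(207×37.6) = 5.011×10^-7 K/W
R_total = 0.02671 K/W
Q = ΔT / R_total = 42 / 0.02671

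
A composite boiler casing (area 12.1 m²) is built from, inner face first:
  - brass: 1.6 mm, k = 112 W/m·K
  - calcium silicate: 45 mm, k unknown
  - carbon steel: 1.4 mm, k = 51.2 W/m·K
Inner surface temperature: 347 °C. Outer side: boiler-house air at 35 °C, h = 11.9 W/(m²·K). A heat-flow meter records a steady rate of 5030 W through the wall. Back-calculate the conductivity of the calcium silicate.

Thermal resistances in series:
R_brass = L/(kA) = 0.0016/(112×12.1) = 1.181×10^-6 K/W
R_carbon steel = L/(kA) = 0.0014/(51.2×12.1) = 2.26×10^-6 K/W
R_outer film = 1/(h_o·A) = 1/(11.9×12.1) = 0.006945 K/W
Sum of known resistances R_other = 0.006948 K/W
Total R = ΔT/Q = 312/5030 = 0.06203 K/W
R_calcium silicate = R_total − R_other = 0.05508 K/W
k = L/(R·A) = 0.045/(0.05508×12.1)

k ≈ 0.0675 W/(m·K)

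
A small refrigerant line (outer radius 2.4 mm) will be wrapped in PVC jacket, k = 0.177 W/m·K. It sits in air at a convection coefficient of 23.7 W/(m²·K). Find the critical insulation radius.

For a cylinder r_cr = k/h = 0.177/23.7
r_cr = 7.47 mm; since the bare radius (2.4 mm) is below r_cr, adding a thin layer of insulation will *increase* heat loss.

r_cr ≈ 7.47 mm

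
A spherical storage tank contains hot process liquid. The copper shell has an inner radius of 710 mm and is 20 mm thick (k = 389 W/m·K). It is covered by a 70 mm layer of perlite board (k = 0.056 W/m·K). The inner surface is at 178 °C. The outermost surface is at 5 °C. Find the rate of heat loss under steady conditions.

Q ≈ 1020 W

Spherical conduction: R = (1/r_in − 1/r_out)/(4πk) per layer; series-sum.
R_copper shell = (1/0.71 − 1/0.73)/(4π×389) = 7.894×10^-6 K/W
R_perlite board = (1/0.73 − 1/0.8)/(4π×0.056) = 0.1703 K/W
R_total = 0.1703 K/W
Q = ΔT/R_total = 173/0.1703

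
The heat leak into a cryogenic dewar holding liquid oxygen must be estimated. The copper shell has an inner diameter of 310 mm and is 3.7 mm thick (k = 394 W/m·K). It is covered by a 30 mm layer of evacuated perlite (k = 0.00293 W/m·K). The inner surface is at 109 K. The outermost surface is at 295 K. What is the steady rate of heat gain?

Q ≈ 6.84 W

For a spherical shell R = (1/r₁ − 1/r₂)/(4πk); film R = 1/(h·4πr²). In series:
R_copper shell = (1/0.155 − 1/0.1587)/(4π×394) = 3.038×10^-5 K/W
R_evacuated perlite = (1/0.1587 − 1/0.1887)/(4π×0.00293) = 27.21 K/W
R_total = 27.21 K/W
Q = ΔT/R_total = 186/27.21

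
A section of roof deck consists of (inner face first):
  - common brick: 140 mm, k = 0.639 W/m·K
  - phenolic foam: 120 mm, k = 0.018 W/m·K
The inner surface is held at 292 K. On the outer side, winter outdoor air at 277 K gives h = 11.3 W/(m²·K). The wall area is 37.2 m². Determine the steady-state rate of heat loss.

Q ≈ 80 W

Treating each layer as a thermal resistance in series:
R_common brick = L/(kA) = 0.14/(0.639×37.2) = 0.00589 K/W
R_phenolic foam = L/(kA) = 0.12/(0.018×37.2) = 0.1792 K/W
R_outer film = 1/(h_o·A) = 1/(11.3×37.2) = 0.002379 K/W
R_total = 0.1875 K/W
Q = ΔT / R_total = 15 / 0.1875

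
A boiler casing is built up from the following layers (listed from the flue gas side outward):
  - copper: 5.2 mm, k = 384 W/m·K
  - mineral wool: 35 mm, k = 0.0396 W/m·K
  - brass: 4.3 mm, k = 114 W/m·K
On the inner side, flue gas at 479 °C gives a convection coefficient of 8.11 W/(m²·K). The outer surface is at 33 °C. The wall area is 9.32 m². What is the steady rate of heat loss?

Series thermal resistances:
R_inner film = 1/(h_i·A) = 1/(8.11×9.32) = 0.01323 K/W
R_copper = L/(kA) = 0.0052/(384×9.32) = 1.453×10^-6 K/W
R_mineral wool = L/(kA) = 0.035/(0.0396×9.32) = 0.09483 K/W
R_brass = L/(kA) = 0.0043/(114×9.32) = 4.047×10^-6 K/W
R_total = 0.1081 K/W
Q = ΔT / R_total = 446 / 0.1081

Q ≈ 4130 W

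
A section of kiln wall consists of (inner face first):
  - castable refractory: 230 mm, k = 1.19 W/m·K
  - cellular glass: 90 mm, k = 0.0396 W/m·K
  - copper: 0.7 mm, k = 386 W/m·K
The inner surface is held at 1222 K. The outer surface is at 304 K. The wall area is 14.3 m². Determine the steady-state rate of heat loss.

Q ≈ 5320 W

Thermal resistances in series:
R_castable refractory = L/(kA) = 0.23/(1.19×14.3) = 0.01352 K/W
R_cellular glass = L/(kA) = 0.09/(0.0396×14.3) = 0.1589 K/W
R_copper = L/(kA) = 0.0007/(386×14.3) = 1.268×10^-7 K/W
R_total = 0.1724 K/W
Q = ΔT / R_total = 918 / 0.1724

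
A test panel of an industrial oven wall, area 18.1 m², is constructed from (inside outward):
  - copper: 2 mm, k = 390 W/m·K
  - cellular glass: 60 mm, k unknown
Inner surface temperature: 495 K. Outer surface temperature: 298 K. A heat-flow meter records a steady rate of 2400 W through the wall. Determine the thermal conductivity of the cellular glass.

Series thermal resistances:
R_copper = L/(kA) = 0.002/(390×18.1) = 2.833×10^-7 K/W
Sum of known resistances R_other = 2.833×10^-7 K/W
Total R = ΔT/Q = 197/2400 = 0.08208 K/W
R_cellular glass = R_total − R_other = 0.08208 K/W
k = L/(R·A) = 0.06/(0.08208×18.1)

k ≈ 0.0404 W/(m·K)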